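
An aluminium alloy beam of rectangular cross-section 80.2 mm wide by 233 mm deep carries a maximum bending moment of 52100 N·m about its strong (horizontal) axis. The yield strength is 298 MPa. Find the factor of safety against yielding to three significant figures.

Section modulus S = bh²/6 = 80.2×233²/6 = 725700 mm³.
σ = M/S = 5.2100×10^7/725700 = 71.80 MPa.
n = 298/71.80 = 4.151.

n = 4.15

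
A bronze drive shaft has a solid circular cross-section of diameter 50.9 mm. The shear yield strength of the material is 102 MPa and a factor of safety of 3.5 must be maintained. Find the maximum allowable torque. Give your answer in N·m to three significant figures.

T_allow = 755 N·m

τ_allow = 102/3.5 = 29.14 MPa.
For a solid shaft T_allow = τ_allow·πd³/16; πd³/16 = π×50.9³/16 = 25890 mm³.
T_allow = 29.14×25890 = 754600 N·mm = 754.6 N·m.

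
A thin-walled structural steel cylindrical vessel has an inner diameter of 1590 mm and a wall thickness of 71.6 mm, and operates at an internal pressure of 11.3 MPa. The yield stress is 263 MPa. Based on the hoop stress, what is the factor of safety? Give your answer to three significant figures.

σ_h = pD/(2t) = 11.3×1590/(2×71.6) = 125.5 MPa.
n = 263/125.5 = 2.096.

n = 2.10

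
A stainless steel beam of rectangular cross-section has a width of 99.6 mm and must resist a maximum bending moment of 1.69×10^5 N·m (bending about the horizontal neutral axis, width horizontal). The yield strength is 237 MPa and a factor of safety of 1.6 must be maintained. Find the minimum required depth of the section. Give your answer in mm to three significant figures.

σ_allow = 237/1.6 = 148.1 MPa.
For a rectangular section σ = 6M/(bh²), so h² = 6M/(b σ_allow) = 6×1.6900×10^8/(99.6×148.1) = 68730 mm².
h = 262.2 mm.

h = 262 mm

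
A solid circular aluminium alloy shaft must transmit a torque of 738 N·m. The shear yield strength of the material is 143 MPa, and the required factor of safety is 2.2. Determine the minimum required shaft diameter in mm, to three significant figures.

d = 38.7 mm

Allowable shear stress τ_allow = 143/2.2 = 65.00 MPa.
For a solid shaft τ = 16T/(πd³), so d³ = 16T/(π τ_allow) = 16×738000/(π×65.00) = 57820 mm³.
d = (57820)^(1/3) = 38.67 mm.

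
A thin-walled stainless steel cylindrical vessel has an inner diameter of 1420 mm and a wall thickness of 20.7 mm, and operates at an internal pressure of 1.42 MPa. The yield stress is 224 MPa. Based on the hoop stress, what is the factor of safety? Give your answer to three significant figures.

n = 4.60

σ_h = pD/(2t) = 1.42×1420/(2×20.7) = 48.71 MPa.
n = 224/48.71 = 4.599.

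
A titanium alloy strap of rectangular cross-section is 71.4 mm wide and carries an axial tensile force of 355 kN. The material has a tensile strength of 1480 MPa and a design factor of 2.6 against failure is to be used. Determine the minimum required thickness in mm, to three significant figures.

σ_allow = 1480/2.6 = 569.2 MPa.
Required area A = F/σ_allow = 355000/569.2 = 623.6 mm².
t = A/w = 623.6/71.4 = 8.735 mm.

t = 8.73 mm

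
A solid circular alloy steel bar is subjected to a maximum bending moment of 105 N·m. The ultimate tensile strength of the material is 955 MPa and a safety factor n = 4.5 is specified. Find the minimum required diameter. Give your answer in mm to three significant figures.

d = 17.1 mm

σ_allow = 955/4.5 = 212.2 MPa.
For a solid circular section σ = 32M/(πd³), so d³ = 32M/(π σ_allow) = 32×105000/(π×212.2) = 5040 mm³.
d = 17.14 mm.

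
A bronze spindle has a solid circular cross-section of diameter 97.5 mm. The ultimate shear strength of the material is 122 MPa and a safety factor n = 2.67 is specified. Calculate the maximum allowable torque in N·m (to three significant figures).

T_allow = 8320 N·m

τ_allow = 122/2.67 = 45.69 MPa.
For a solid shaft T_allow = τ_allow·πd³/16; πd³/16 = π×97.5³/16 = 182000 mm³.
T_allow = 45.69×182000 = 8.316×10^6 N·mm = 8316 N·m.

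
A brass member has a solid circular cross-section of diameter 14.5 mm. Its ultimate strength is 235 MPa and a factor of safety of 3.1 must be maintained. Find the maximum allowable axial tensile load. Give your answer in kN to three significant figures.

σ_allow = 235/3.1 = 75.81 MPa.
A = πd²/4 = π×14.5²/4 = 165.1 mm².
F_allow = σ_allow × A = 75.81×165.1 = 12520 N.

F_allow = 12.5 kN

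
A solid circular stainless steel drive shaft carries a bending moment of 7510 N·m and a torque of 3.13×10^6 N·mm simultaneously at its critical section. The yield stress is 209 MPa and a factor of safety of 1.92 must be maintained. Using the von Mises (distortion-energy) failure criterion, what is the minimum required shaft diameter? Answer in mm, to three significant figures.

d = 90.7 mm

σ_allow = σ_y/n = 209/1.92 = 108.9 MPa.
For a solid shaft σ_b = 32M/(πd³) and τ = 16T/(πd³), so the von Mises stress is σ' = (16/πd³)·√(4M²+3T²).
√(4M²+3T²) = √(4×(7.510×10^6)² + 3×(3.130×10^6)²) = 1.597×10^7 N·mm.
d³ = 16×1.597×10^7/(π×108.9) = 747100 mm³.
d = 90.74 mm.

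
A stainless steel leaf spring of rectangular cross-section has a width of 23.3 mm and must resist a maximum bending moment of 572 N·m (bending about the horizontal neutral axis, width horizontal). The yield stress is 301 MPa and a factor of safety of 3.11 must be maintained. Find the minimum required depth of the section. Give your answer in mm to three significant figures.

h = 39.0 mm

σ_allow = 301/3.11 = 96.78 MPa.
For a rectangular section σ = 6M/(bh²), so h² = 6M/(b σ_allow) = 6×572000/(23.3×96.78) = 1522 mm².
h = 39.01 mm.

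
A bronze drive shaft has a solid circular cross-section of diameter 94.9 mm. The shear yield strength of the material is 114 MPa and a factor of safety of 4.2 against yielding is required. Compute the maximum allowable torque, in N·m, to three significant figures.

τ_allow = 114/4.2 = 27.14 MPa.
For a solid shaft T_allow = τ_allow·πd³/16; πd³/16 = π×94.9³/16 = 167800 mm³.
T_allow = 27.14×167800 = 4.555×10^6 N·mm = 4555 N·m.

T_allow = 4550 N·m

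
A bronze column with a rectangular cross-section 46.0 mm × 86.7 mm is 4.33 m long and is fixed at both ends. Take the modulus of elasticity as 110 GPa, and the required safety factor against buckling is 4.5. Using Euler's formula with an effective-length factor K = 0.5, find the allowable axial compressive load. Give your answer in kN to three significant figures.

Buckling occurs about the weak axis: I_min = h·b³/12 = 86.7×46.0³/12 = 703300 mm⁴ (b = 46.0 mm is the smaller dimension).
Effective length L_e = KL = 0.5×4.33 m = 2165 mm.
Euler critical load P_cr = π²EI/L_e² = π²×110000×703300/2165² = 162900 N.
P_allow = P_cr/n = 162900/4.5 = 36200 N.

P_allow = 36.2 kN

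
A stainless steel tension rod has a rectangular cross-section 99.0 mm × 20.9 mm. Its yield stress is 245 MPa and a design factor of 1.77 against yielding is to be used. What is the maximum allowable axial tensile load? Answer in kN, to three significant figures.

F_allow = 286 kN

σ_allow = 245/1.77 = 138.4 MPa.
A = 99.0×20.9 = 2069 mm².
F_allow = σ_allow × A = 138.4×2069 = 286400 N.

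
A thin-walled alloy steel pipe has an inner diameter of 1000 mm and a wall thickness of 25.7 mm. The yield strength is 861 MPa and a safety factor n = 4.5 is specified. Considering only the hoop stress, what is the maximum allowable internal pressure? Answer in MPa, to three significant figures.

p_allow = 9.83 MPa

σ_allow = 861/4.5 = 191.3 MPa.
σ_h = pD/(2t) → p_allow = 2σ_allow t/D = 2×191.3×25.7/1000 = 9.835 MPa.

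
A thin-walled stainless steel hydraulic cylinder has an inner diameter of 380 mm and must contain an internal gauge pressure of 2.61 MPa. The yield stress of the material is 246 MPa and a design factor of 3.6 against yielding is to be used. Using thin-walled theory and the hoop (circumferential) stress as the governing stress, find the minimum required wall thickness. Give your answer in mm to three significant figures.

t = 7.26 mm

σ_allow = 246/3.6 = 68.33 MPa.
Hoop stress σ_h = pD/(2t), so t = pD/(2σ_allow) = 2.61×380/(2×68.33) = 7.257 mm.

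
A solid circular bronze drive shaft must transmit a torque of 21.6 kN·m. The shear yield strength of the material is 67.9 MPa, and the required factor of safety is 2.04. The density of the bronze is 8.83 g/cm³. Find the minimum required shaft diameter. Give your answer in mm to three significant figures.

Allowable shear stress τ_allow = 67.9/2.04 = 33.28 MPa.
For a solid shaft τ = 16T/(πd³), so d³ = 16T/(π τ_allow) = 16×2.1600×10^7/(π×33.28) = 3.305×10^6 mm³.
d = (3.305×10^6)^(1/3) = 149.0 mm.

d = 149 mm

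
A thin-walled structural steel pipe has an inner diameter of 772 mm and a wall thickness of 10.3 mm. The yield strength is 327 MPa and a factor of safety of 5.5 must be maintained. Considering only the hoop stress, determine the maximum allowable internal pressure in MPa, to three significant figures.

p_allow = 1.59 MPa

σ_allow = 327/5.5 = 59.45 MPa.
σ_h = pD/(2t) → p_allow = 2σ_allow t/D = 2×59.45×10.3/772 = 1.586 MPa.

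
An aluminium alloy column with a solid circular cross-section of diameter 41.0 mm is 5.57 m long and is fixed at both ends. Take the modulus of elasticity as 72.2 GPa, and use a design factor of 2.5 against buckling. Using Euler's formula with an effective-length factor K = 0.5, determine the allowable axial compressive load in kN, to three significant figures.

P_allow = 5.10 kN

I = πd⁴/64 = π×41.0⁴/64 = 138700 mm⁴.
Effective length L_e = KL = 0.5×5.57 m = 2785 mm.
Euler critical load P_cr = π²EI/L_e² = π²×72200×138700/2785² = 12740 N.
P_allow = P_cr/n = 12740/2.5 = 5097 N.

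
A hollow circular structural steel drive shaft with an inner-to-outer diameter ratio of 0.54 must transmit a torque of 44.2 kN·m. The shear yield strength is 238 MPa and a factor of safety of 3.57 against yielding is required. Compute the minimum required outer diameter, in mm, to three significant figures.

τ_allow = 238/3.57 = 66.67 MPa.
For a hollow shaft τ = 16T/[πd_o³(1−k⁴)] with k = 0.54, so 1−k⁴ = 0.9150.
d_o³ = 16T/[π τ_allow (1−k⁴)] = 16×4.4200×10^7/(π×66.67×0.9150) = 3.690×10^6 mm³.
d_o = 154.5 mm.

d_o = 155 mm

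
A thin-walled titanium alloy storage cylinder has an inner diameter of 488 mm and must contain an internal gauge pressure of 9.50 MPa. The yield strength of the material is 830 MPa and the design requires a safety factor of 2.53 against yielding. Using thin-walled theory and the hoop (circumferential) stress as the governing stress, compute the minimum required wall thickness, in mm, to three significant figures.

t = 7.07 mm

σ_allow = 830/2.53 = 328.1 MPa.
Hoop stress σ_h = pD/(2t), so t = pD/(2σ_allow) = 9.50×488/(2×328.1) = 7.066 mm.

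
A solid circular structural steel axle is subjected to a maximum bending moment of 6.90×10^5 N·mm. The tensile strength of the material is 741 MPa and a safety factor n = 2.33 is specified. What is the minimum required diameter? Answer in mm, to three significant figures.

σ_allow = 741/2.33 = 318.0 MPa.
For a solid circular section σ = 32M/(πd³), so d³ = 32M/(π σ_allow) = 32×690000/(π×318.0) = 22100 mm³.
d = 28.06 mm.

d = 28.1 mm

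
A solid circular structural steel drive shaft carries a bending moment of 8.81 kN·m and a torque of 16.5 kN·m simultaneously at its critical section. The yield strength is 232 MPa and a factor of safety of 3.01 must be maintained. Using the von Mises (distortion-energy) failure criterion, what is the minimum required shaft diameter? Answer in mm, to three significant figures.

σ_allow = σ_y/n = 232/3.01 = 77.08 MPa.
For a solid shaft σ_b = 32M/(πd³) and τ = 16T/(πd³), so the von Mises stress is σ' = (16/πd³)·√(4M²+3T²).
√(4M²+3T²) = √(4×(8.810×10^6)² + 3×(1.650×10^7)²) = 3.357×10^7 N·mm.
d³ = 16×3.357×10^7/(π×77.08) = 2.218×10^6 mm³.
d = 130.4 mm.

d = 130 mm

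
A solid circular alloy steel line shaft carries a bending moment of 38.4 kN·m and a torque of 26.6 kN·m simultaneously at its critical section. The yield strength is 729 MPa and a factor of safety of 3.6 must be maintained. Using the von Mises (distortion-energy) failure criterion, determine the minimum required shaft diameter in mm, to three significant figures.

σ_allow = σ_y/n = 729/3.6 = 202.5 MPa.
For a solid shaft σ_b = 32M/(πd³) and τ = 16T/(πd³), so the von Mises stress is σ' = (16/πd³)·√(4M²+3T²).
√(4M²+3T²) = √(4×(3.840×10^7)² + 3×(2.660×10^7)²) = 8.956×10^7 N·mm.
d³ = 16×8.956×10^7/(π×202.5) = 2.252×10^6 mm³.
d = 131.1 mm.

d = 131 mm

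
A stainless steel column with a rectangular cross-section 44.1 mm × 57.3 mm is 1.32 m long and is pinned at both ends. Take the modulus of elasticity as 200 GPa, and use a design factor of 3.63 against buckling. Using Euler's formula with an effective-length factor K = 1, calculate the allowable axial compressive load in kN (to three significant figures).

Buckling occurs about the weak axis: I_min = h·b³/12 = 57.3×44.1³/12 = 409500 mm⁴ (b = 44.1 mm is the smaller dimension).
Effective length L_e = KL = 1×1.32 m = 1320 mm.
Euler critical load P_cr = π²EI/L_e² = π²×200000×409500/1320² = 463900 N.
P_allow = P_cr/n = 463900/3.63 = 127800 N.

P_allow = 128 kN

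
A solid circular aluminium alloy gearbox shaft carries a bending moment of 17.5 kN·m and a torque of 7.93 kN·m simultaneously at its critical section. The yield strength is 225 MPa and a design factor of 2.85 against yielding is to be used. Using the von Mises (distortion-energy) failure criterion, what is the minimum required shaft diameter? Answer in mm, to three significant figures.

d = 134 mm

σ_allow = σ_y/n = 225/2.85 = 78.95 MPa.
For a solid shaft σ_b = 32M/(πd³) and τ = 16T/(πd³), so the von Mises stress is σ' = (16/πd³)·√(4M²+3T²).
√(4M²+3T²) = √(4×(1.750×10^7)² + 3×(7.930×10^6)²) = 3.760×10^7 N·mm.
d³ = 16×3.760×10^7/(π×78.95) = 2.426×10^6 mm³.
d = 134.4 mm.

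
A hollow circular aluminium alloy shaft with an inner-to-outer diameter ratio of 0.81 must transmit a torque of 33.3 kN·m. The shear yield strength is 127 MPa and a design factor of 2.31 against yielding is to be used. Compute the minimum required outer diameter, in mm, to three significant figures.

τ_allow = 127/2.31 = 54.98 MPa.
For a hollow shaft τ = 16T/[πd_o³(1−k⁴)] with k = 0.81, so 1−k⁴ = 0.5695.
d_o³ = 16T/[π τ_allow (1−k⁴)] = 16×3.3300×10^7/(π×54.98×0.5695) = 5.416×10^6 mm³.
d_o = 175.6 mm.

d_o = 176 mm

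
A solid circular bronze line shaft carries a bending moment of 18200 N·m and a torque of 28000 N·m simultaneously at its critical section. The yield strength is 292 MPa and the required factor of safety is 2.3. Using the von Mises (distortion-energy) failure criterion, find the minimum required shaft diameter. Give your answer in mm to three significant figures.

σ_allow = σ_y/n = 292/2.3 = 127.0 MPa.
For a solid shaft σ_b = 32M/(πd³) and τ = 16T/(πd³), so the von Mises stress is σ' = (16/πd³)·√(4M²+3T²).
√(4M²+3T²) = √(4×(1.820×10^7)² + 3×(2.800×10^7)²) = 6.064×10^7 N·mm.
d³ = 16×6.064×10^7/(π×127.0) = 2.433×10^6 mm³.
d = 134.5 mm.

d = 134 mm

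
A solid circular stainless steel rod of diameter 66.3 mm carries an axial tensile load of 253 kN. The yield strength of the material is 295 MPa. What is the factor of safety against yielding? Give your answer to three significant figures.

A = πd²/4 = 3452 mm².
σ = F/A = 253000/3452 = 73.28 MPa.
n = 295/73.28 = 4.025.

n = 4.03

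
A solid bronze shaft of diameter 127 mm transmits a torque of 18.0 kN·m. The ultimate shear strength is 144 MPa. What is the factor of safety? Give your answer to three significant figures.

τ = 16T/(πd³) = 16×1.8000×10^7/(π×127³) = 44.75 MPa.
n = τ_limit/τ = 144/44.75 = 3.218.

n = 3.22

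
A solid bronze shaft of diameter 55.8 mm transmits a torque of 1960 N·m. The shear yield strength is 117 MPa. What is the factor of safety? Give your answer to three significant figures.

n = 2.04

τ = 16T/(πd³) = 16×1960000/(π×55.8³) = 57.45 MPa.
n = τ_limit/τ = 117/57.45 = 2.036.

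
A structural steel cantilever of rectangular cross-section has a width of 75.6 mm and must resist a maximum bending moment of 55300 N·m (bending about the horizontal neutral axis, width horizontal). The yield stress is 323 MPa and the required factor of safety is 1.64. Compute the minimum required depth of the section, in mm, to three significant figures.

σ_allow = 323/1.64 = 197.0 MPa.
For a rectangular section σ = 6M/(bh²), so h² = 6M/(b σ_allow) = 6×5.5300×10^7/(75.6×197.0) = 22280 mm².
h = 149.3 mm.

h = 149 mm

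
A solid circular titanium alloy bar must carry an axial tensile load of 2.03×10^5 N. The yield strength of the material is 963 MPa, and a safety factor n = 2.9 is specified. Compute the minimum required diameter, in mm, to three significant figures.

d = 27.9 mm

Allowable stress σ_allow = 963/2.9 = 332.1 MPa.
Required area A = F/σ_allow = 203000/332.1 = 611.3 mm².
A = πd²/4 → d = √(4A/π) = 27.90 mm.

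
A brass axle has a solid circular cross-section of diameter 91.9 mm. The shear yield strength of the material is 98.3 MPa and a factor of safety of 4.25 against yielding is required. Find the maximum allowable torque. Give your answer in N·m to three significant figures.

τ_allow = 98.3/4.25 = 23.13 MPa.
For a solid shaft T_allow = τ_allow·πd³/16; πd³/16 = π×91.9³/16 = 152400 mm³.
T_allow = 23.13×152400 = 3.525×10^6 N·mm = 3525 N·m.

T_allow = 3520 N·m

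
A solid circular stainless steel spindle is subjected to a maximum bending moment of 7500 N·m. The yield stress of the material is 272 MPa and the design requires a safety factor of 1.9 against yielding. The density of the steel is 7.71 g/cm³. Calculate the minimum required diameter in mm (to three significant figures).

d = 81.1 mm

σ_allow = 272/1.9 = 143.2 MPa.
For a solid circular section σ = 32M/(πd³), so d³ = 32M/(π σ_allow) = 32×7500000/(π×143.2) = 533600 mm³.
d = 81.11 mm.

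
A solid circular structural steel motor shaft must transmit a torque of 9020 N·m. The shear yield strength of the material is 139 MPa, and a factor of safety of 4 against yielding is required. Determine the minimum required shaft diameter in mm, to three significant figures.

d = 110 mm

Allowable shear stress τ_allow = 139/4 = 34.75 MPa.
For a solid shaft τ = 16T/(πd³), so d³ = 16T/(π τ_allow) = 16×9020000/(π×34.75) = 1.322×10^6 mm³.
d = (1.322×10^6)^(1/3) = 109.8 mm.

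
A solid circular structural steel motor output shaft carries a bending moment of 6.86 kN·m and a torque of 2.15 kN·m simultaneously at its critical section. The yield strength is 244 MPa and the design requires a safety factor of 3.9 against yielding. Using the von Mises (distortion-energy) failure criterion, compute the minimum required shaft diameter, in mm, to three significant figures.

d = 105 mm

σ_allow = σ_y/n = 244/3.9 = 62.56 MPa.
For a solid shaft σ_b = 32M/(πd³) and τ = 16T/(πd³), so the von Mises stress is σ' = (16/πd³)·√(4M²+3T²).
√(4M²+3T²) = √(4×(6.860×10^6)² + 3×(2.150×10^6)²) = 1.422×10^7 N·mm.
d³ = 16×1.422×10^7/(π×62.56) = 1.157×10^6 mm³.
d = 105.0 mm.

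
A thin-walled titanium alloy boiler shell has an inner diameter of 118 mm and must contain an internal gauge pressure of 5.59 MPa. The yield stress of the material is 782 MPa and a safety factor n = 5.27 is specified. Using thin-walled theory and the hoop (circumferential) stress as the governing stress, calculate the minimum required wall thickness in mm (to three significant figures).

σ_allow = 782/5.27 = 148.4 MPa.
Hoop stress σ_h = pD/(2t), so t = pD/(2σ_allow) = 5.59×118/(2×148.4) = 2.223 mm.

t = 2.22 mm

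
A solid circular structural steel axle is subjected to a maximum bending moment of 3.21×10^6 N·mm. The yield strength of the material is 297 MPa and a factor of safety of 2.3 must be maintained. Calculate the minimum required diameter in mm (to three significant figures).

σ_allow = 297/2.3 = 129.1 MPa.
For a solid circular section σ = 32M/(πd³), so d³ = 32M/(π σ_allow) = 32×3210000/(π×129.1) = 253200 mm³.
d = 63.26 mm.

d = 63.3 mm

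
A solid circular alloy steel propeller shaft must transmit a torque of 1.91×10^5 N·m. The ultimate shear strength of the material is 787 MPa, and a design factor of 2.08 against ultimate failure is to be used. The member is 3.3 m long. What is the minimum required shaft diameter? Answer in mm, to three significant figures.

d = 137 mm

Allowable shear stress τ_allow = 787/2.08 = 378.4 MPa.
For a solid shaft τ = 16T/(πd³), so d³ = 16T/(π τ_allow) = 16×1.9100×10^8/(π×378.4) = 2.571×10^6 mm³.
d = (2.571×10^6)^(1/3) = 137.0 mm.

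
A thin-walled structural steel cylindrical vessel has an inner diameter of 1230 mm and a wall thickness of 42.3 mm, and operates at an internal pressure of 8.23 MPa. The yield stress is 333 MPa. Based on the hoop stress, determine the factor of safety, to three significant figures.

n = 2.78

σ_h = pD/(2t) = 8.23×1230/(2×42.3) = 119.7 MPa.
n = 333/119.7 = 2.783.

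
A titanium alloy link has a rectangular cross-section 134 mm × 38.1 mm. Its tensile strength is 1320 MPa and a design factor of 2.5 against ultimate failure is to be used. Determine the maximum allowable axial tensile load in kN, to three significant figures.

F_allow = 2700 kN

σ_allow = 1320/2.5 = 528.0 MPa.
A = 134×38.1 = 5105 mm².
F_allow = σ_allow × A = 528.0×5105 = 2.696×10^6 N.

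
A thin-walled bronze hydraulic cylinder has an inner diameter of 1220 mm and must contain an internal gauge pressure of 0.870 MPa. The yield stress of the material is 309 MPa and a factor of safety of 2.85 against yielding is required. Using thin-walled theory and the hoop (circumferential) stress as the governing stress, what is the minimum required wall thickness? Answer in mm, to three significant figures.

t = 4.89 mm

σ_allow = 309/2.85 = 108.4 MPa.
Hoop stress σ_h = pD/(2t), so t = pD/(2σ_allow) = 0.870×1220/(2×108.4) = 4.895 mm.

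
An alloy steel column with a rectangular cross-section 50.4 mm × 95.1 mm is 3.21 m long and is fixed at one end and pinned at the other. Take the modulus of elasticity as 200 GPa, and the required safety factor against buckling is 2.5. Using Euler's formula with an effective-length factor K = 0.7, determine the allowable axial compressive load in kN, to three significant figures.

P_allow = 159 kN

Buckling occurs about the weak axis: I_min = h·b³/12 = 95.1×50.4³/12 = 1.015×10^6 mm⁴ (b = 50.4 mm is the smaller dimension).
Effective length L_e = KL = 0.7×3.21 m = 2247 mm.
Euler critical load P_cr = π²EI/L_e² = π²×200000×1.015×10^6/2247² = 396700 N.
P_allow = P_cr/n = 396700/2.5 = 158700 N.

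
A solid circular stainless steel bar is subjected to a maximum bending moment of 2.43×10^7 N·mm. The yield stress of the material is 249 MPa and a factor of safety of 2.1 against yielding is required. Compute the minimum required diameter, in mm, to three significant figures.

σ_allow = 249/2.1 = 118.6 MPa.
For a solid circular section σ = 32M/(πd³), so d³ = 32M/(π σ_allow) = 32×2.4300×10^7/(π×118.6) = 2.087×10^6 mm³.
d = 127.8 mm.

d = 128 mm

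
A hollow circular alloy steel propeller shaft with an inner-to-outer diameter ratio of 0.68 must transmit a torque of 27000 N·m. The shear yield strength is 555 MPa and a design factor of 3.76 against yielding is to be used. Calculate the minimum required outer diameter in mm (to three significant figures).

τ_allow = 555/3.76 = 147.6 MPa.
For a hollow shaft τ = 16T/[πd_o³(1−k⁴)] with k = 0.68, so 1−k⁴ = 0.7862.
d_o³ = 16T/[π τ_allow (1−k⁴)] = 16×2.7000×10^7/(π×147.6×0.7862) = 1.185×10^6 mm³.
d_o = 105.8 mm.

d_o = 106 mm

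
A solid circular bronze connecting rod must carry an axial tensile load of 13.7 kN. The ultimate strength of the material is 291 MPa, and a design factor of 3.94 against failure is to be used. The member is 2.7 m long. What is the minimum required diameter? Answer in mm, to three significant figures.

Allowable stress σ_allow = 291/3.94 = 73.86 MPa.
Required area A = F/σ_allow = 13700/73.86 = 185.5 mm².
A = πd²/4 → d = √(4A/π) = 15.37 mm.

d = 15.4 mm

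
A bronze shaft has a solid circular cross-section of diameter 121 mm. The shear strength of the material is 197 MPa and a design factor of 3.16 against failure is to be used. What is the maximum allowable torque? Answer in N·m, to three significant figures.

T_allow = 21700 N·m

τ_allow = 197/3.16 = 62.34 MPa.
For a solid shaft T_allow = τ_allow·πd³/16; πd³/16 = π×121³/16 = 347800 mm³.
T_allow = 62.34×347800 = 2.169×10^7 N·mm = 21690 N·m.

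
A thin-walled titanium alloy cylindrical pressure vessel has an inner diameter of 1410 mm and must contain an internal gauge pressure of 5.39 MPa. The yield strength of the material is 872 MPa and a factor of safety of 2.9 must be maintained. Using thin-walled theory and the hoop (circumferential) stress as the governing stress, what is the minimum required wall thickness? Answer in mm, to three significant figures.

σ_allow = 872/2.9 = 300.7 MPa.
Hoop stress σ_h = pD/(2t), so t = pD/(2σ_allow) = 5.39×1410/(2×300.7) = 12.64 mm.

t = 12.6 mm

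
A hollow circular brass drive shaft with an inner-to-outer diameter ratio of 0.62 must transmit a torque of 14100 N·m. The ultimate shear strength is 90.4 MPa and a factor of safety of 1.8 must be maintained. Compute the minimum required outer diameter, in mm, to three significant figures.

τ_allow = 90.4/1.8 = 50.22 MPa.
For a hollow shaft τ = 16T/[πd_o³(1−k⁴)] with k = 0.62, so 1−k⁴ = 0.8522.
d_o³ = 16T/[π τ_allow (1−k⁴)] = 16×1.4100×10^7/(π×50.22×0.8522) = 1.678×10^6 mm³.
d_o = 118.8 mm.

d_o = 119 mm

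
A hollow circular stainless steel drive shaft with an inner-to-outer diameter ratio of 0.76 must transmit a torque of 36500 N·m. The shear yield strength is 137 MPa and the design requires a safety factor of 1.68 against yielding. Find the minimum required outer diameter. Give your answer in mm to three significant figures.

d_o = 151 mm

τ_allow = 137/1.68 = 81.55 MPa.
For a hollow shaft τ = 16T/[πd_o³(1−k⁴)] with k = 0.76, so 1−k⁴ = 0.6664.
d_o³ = 16T/[π τ_allow (1−k⁴)] = 16×3.6500×10^7/(π×81.55×0.6664) = 3.421×10^6 mm³.
d_o = 150.7 mm.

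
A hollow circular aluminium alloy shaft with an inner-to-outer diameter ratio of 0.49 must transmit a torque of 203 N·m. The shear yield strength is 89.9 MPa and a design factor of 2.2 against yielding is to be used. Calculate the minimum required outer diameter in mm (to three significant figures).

τ_allow = 89.9/2.2 = 40.86 MPa.
For a hollow shaft τ = 16T/[πd_o³(1−k⁴)] with k = 0.49, so 1−k⁴ = 0.9424.
d_o³ = 16T/[π τ_allow (1−k⁴)] = 16×203000/(π×40.86×0.9424) = 26850 mm³.
d_o = 29.94 mm.

d_o = 29.9 mm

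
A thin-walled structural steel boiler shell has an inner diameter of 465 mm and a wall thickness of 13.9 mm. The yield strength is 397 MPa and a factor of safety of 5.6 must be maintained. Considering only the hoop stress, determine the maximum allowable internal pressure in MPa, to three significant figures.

σ_allow = 397/5.6 = 70.89 MPa.
σ_h = pD/(2t) → p_allow = 2σ_allow t/D = 2×70.89×13.9/465 = 4.238 MPa.

p_allow = 4.24 MPa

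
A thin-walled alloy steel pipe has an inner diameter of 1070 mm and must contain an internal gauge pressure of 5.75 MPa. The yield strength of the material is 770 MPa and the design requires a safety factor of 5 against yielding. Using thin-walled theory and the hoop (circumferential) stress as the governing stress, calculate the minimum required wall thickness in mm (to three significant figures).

t = 20.0 mm

σ_allow = 770/5 = 154.0 MPa.
Hoop stress σ_h = pD/(2t), so t = pD/(2σ_allow) = 5.75×1070/(2×154.0) = 19.98 mm.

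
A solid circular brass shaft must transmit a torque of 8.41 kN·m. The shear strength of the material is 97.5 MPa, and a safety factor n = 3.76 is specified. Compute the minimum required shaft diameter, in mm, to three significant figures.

Allowable shear stress τ_allow = 97.5/3.76 = 25.93 MPa.
For a solid shaft τ = 16T/(πd³), so d³ = 16T/(π τ_allow) = 16×8410000/(π×25.93) = 1.652×10^6 mm³.
d = (1.652×10^6)^(1/3) = 118.2 mm.

d = 118 mm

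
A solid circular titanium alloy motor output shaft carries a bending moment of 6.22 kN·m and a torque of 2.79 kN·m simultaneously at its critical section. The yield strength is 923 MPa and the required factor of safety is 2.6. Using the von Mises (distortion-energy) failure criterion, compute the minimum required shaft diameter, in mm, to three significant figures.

σ_allow = σ_y/n = 923/2.6 = 355.0 MPa.
For a solid shaft σ_b = 32M/(πd³) and τ = 16T/(πd³), so the von Mises stress is σ' = (16/πd³)·√(4M²+3T²).
√(4M²+3T²) = √(4×(6.220×10^6)² + 3×(2.790×10^6)²) = 1.335×10^7 N·mm.
d³ = 16×1.335×10^7/(π×355.0) = 191500 mm³.
d = 57.64 mm.

d = 57.6 mm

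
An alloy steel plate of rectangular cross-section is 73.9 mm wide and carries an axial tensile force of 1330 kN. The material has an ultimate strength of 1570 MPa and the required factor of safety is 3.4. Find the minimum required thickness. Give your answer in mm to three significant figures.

t = 39.0 mm

σ_allow = 1570/3.4 = 461.8 MPa.
Required area A = F/σ_allow = 1330000/461.8 = 2880 mm².
t = A/w = 2880/73.9 = 38.98 mm.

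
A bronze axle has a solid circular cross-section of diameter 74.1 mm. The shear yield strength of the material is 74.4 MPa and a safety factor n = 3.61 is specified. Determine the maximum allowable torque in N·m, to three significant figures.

T_allow = 1650 N·m

τ_allow = 74.4/3.61 = 20.61 MPa.
For a solid shaft T_allow = τ_allow·πd³/16; πd³/16 = π×74.1³/16 = 79890 mm³.
T_allow = 20.61×79890 = 1.646×10^6 N·mm = 1646 N·m.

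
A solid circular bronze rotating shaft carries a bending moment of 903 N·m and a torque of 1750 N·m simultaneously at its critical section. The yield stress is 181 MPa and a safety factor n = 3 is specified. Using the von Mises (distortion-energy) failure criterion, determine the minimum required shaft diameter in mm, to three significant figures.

d = 66.8 mm

σ_allow = σ_y/n = 181/3 = 60.33 MPa.
For a solid shaft σ_b = 32M/(πd³) and τ = 16T/(πd³), so the von Mises stress is σ' = (16/πd³)·√(4M²+3T²).
√(4M²+3T²) = √(4×(903000)² + 3×(1.750×10^6)²) = 3.528×10^6 N·mm.
d³ = 16×3.528×10^6/(π×60.33) = 297800 mm³.
d = 66.78 mm.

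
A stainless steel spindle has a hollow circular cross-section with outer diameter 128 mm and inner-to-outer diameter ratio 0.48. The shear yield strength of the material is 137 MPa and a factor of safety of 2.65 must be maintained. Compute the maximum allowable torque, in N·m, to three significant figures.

τ_allow = 137/2.65 = 51.70 MPa.
For a hollow shaft T_allow = τ_allow·πd_o³(1−k⁴)/16 with 1−k⁴ = 0.9469, so πd_o³(1−k⁴)/16 = 389900 mm³.
T_allow = 51.70×389900 = 2.016×10^7 N·mm = 20160 N·m.

T_allow = 20200 N·m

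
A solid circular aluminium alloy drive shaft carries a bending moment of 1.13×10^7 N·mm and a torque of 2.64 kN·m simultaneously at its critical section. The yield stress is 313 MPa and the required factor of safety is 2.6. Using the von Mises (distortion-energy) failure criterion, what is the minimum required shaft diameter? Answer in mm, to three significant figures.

d = 99.2 mm

σ_allow = σ_y/n = 313/2.6 = 120.4 MPa.
For a solid shaft σ_b = 32M/(πd³) and τ = 16T/(πd³), so the von Mises stress is σ' = (16/πd³)·√(4M²+3T²).
√(4M²+3T²) = √(4×(1.130×10^7)² + 3×(2.640×10^6)²) = 2.306×10^7 N·mm.
d³ = 16×2.306×10^7/(π×120.4) = 975500 mm³.
d = 99.18 mm.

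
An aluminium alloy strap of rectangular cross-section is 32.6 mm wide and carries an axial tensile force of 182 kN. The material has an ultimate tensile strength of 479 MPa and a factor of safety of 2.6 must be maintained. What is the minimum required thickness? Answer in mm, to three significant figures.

t = 30.3 mm

σ_allow = 479/2.6 = 184.2 MPa.
Required area A = F/σ_allow = 182000/184.2 = 987.9 mm².
t = A/w = 987.9/32.6 = 30.30 mm.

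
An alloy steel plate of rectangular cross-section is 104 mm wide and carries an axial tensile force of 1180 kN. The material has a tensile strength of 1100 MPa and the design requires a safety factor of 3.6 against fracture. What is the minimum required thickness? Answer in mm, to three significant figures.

σ_allow = 1100/3.6 = 305.6 MPa.
Required area A = F/σ_allow = 1180000/305.6 = 3862 mm².
t = A/w = 3862/104 = 37.13 mm.

t = 37.1 mm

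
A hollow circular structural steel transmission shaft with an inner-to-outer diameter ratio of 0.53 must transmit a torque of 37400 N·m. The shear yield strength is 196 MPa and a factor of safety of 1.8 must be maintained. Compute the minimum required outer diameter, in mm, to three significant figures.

τ_allow = 196/1.8 = 108.9 MPa.
For a hollow shaft τ = 16T/[πd_o³(1−k⁴)] with k = 0.53, so 1−k⁴ = 0.9211.
d_o³ = 16T/[π τ_allow (1−k⁴)] = 16×3.7400×10^7/(π×108.9×0.9211) = 1.899×10^6 mm³.
d_o = 123.8 mm.

d_o = 124 mm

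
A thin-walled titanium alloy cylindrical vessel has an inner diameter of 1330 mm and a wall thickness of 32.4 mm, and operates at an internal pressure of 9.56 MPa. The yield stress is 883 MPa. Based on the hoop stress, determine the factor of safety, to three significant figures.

n = 4.50

σ_h = pD/(2t) = 9.56×1330/(2×32.4) = 196.2 MPa.
n = 883/196.2 = 4.500.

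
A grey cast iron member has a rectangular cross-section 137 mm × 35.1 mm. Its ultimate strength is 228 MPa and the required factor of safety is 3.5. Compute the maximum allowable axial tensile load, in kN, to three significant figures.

σ_allow = 228/3.5 = 65.14 MPa.
A = 137×35.1 = 4809 mm².
F_allow = σ_allow × A = 65.14×4809 = 313300 N.

F_allow = 313 kN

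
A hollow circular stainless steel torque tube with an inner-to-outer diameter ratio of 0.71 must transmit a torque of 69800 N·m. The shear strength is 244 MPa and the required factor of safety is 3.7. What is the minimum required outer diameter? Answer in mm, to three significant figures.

τ_allow = 244/3.7 = 65.95 MPa.
For a hollow shaft τ = 16T/[πd_o³(1−k⁴)] with k = 0.71, so 1−k⁴ = 0.7459.
d_o³ = 16T/[π τ_allow (1−k⁴)] = 16×6.9800×10^7/(π×65.95×0.7459) = 7.227×10^6 mm³.
d_o = 193.3 mm.

d_o = 193 mm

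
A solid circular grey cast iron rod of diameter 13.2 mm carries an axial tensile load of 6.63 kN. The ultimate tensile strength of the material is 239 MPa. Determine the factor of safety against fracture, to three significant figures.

A = πd²/4 = 136.8 mm².
σ = F/A = 6630.0/136.8 = 48.45 MPa.
n = 239/48.45 = 4.933.

n = 4.93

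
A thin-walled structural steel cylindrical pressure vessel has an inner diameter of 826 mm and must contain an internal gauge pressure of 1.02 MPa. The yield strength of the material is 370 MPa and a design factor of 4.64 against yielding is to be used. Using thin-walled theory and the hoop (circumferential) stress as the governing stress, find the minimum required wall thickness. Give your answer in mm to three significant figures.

σ_allow = 370/4.64 = 79.74 MPa.
Hoop stress σ_h = pD/(2t), so t = pD/(2σ_allow) = 1.02×826/(2×79.74) = 5.283 mm.

t = 5.28 mm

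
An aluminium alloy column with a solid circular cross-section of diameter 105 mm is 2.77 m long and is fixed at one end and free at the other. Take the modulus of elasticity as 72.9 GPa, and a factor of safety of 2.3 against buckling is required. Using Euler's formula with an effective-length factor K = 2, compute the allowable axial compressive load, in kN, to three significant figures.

P_allow = 60.8 kN

I = πd⁴/64 = π×105⁴/64 = 5.967×10^6 mm⁴.
Effective length L_e = KL = 2×2.77 m = 5540 mm.
Euler critical load P_cr = π²EI/L_e² = π²×72900×5.967×10^6/5540² = 139900 N.
P_allow = P_cr/n = 139900/2.3 = 60810 N.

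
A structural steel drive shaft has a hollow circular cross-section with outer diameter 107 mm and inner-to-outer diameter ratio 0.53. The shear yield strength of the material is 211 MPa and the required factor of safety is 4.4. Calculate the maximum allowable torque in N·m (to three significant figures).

τ_allow = 211/4.4 = 47.95 MPa.
For a hollow shaft T_allow = τ_allow·πd_o³(1−k⁴)/16 with 1−k⁴ = 0.9211, so πd_o³(1−k⁴)/16 = 221600 mm³.
T_allow = 47.95×221600 = 1.062×10^7 N·mm = 10620 N·m.

T_allow = 10600 N·m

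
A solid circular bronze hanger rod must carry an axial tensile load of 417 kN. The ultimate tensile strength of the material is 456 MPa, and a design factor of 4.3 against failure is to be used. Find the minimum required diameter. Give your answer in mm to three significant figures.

Allowable stress σ_allow = 456/4.3 = 106.0 MPa.
Required area A = F/σ_allow = 417000/106.0 = 3932 mm².
A = πd²/4 → d = √(4A/π) = 70.76 mm.

d = 70.8 mm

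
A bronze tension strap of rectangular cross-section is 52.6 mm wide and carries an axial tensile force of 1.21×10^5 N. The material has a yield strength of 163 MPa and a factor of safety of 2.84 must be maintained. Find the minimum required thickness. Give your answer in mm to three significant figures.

t = 40.1 mm

σ_allow = 163/2.84 = 57.39 MPa.
Required area A = F/σ_allow = 121000/57.39 = 2108 mm².
t = A/w = 2108/52.6 = 40.08 mm.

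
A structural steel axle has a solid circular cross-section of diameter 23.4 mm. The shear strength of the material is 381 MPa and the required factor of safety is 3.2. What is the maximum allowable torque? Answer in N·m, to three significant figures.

τ_allow = 381/3.2 = 119.1 MPa.
For a solid shaft T_allow = τ_allow·πd³/16; πd³/16 = π×23.4³/16 = 2516 mm³.
T_allow = 119.1×2516 = 299500 N·mm = 299.5 N·m.

T_allow = 300 N·m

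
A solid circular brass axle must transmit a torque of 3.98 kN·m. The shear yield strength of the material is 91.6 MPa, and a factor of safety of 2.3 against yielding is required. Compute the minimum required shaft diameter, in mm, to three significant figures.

Allowable shear stress τ_allow = 91.6/2.3 = 39.83 MPa.
For a solid shaft τ = 16T/(πd³), so d³ = 16T/(π τ_allow) = 16×3980000/(π×39.83) = 509000 mm³.
d = (509000)^(1/3) = 79.84 mm.

d = 79.8 mm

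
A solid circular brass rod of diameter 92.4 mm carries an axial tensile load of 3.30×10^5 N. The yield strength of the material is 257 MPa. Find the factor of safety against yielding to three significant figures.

A = πd²/4 = 6706 mm².
σ = F/A = 330000/6706 = 49.21 MPa.
n = 257/49.21 = 5.222.

n = 5.22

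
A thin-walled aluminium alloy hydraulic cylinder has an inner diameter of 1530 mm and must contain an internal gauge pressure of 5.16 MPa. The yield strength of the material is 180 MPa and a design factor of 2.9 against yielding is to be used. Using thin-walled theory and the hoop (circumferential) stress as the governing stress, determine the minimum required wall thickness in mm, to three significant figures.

σ_allow = 180/2.9 = 62.07 MPa.
Hoop stress σ_h = pD/(2t), so t = pD/(2σ_allow) = 5.16×1530/(2×62.07) = 63.60 mm.

t = 63.6 mm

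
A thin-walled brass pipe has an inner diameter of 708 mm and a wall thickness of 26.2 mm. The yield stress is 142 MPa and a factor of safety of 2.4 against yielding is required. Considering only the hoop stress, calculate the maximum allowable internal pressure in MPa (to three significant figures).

σ_allow = 142/2.4 = 59.17 MPa.
σ_h = pD/(2t) → p_allow = 2σ_allow t/D = 2×59.17×26.2/708 = 4.379 MPa.

p_allow = 4.38 MPa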